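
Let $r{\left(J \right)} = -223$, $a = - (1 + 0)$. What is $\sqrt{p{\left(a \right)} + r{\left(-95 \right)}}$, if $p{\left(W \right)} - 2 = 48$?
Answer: $i \sqrt{173} \approx 13.153 i$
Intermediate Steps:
$a = -1$ ($a = \left(-1\right) 1 = -1$)
$p{\left(W \right)} = 50$ ($p{\left(W \right)} = 2 + 48 = 50$)
$\sqrt{p{\left(a \right)} + r{\left(-95 \right)}} = \sqrt{50 - 223} = \sqrt{-173} = i \sqrt{173}$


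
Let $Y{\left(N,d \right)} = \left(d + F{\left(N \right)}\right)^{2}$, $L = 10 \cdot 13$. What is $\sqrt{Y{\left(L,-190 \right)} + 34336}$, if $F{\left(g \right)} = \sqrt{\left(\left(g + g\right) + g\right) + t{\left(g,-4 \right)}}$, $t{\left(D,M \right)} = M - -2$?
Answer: $2 \sqrt{17706 - 190 \sqrt{97}} \approx 251.67$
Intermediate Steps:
$t{\left(D,M \right)} = 2 + M$ ($t{\left(D,M \right)} = M + 2 = 2 + M$)
$L = 130$
$F{\left(g \right)} = \sqrt{-2 + 3 g}$ ($F{\left(g \right)} = \sqrt{\left(\left(g + g\right) + g\right) + \left(2 - 4\right)} = \sqrt{\left(2 g + g\right) - 2} = \sqrt{3 g - 2} = \sqrt{-2 + 3 g}$)
$Y{\left(N,d \right)} = \left(d + \sqrt{-2 + 3 N}\right)^{2}$
$\sqrt{Y{\left(L,-190 \right)} + 34336} = \sqrt{\left(-190 + \sqrt{-2 + 3 \cdot 130}\right)^{2} + 34336} = \sqrt{\left(-190 + \sqrt{-2 + 390}\right)^{2} + 34336} = \sqrt{\left(-190 + \sqrt{388}\right)^{2} + 34336} = \sqrt{\left(-190 + 2 \sqrt{97}\right)^{2} + 34336} = \sqrt{34336 + \left(-190 + 2 \sqrt{97}\right)^{2}}$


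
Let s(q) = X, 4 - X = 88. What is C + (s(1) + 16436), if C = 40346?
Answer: 56698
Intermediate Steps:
X = -84 (X = 4 - 1*88 = 4 - 88 = -84)
s(q) = -84
C + (s(1) + 16436) = 40346 + (-84 + 16436) = 40346 + 16352 = 56698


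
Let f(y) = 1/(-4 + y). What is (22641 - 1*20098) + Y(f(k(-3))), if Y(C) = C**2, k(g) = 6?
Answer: 10173/4 ≈ 2543.3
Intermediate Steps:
(22641 - 1*20098) + Y(f(k(-3))) = (22641 - 1*20098) + (1/(-4 + 6))**2 = (22641 - 20098) + (1/2)**2 = 2543 + (1/2)**2 = 2543 + 1/4 = 10173/4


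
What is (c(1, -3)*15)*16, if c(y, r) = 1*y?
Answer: 240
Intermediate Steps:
c(y, r) = y
(c(1, -3)*15)*16 = (1*15)*16 = 15*16 = 240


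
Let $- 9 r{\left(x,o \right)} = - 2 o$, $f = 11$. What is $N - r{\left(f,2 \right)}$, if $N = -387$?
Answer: $- \frac{3487}{9} \approx -387.44$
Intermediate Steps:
$r{\left(x,o \right)} = \frac{2 o}{9}$ ($r{\left(x,o \right)} = - \frac{\left(-2\right) o}{9} = \frac{2 o}{9}$)
$N - r{\left(f,2 \right)} = -387 - \frac{2}{9} \cdot 2 = -387 - \frac{4}{9} = - \frac{3487}{9}$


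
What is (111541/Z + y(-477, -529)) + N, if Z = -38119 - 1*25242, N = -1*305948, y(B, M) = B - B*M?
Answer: -35403577179/63361 ≈ -5.5876e+5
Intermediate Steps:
y(B, M) = B - B*M
N = -305948
Z = -63361 (Z = -38119 - 25242 = -63361)
(111541/Z + y(-477, -529)) + N = (111541/(-63361) - 477*(1 - 1*(-529))) - 305948 = (111541*(-1/63361) - 477*(1 + 529)) - 305948 = (-111541/63361 - 477*530) - 305948 = (-111541/63361 - 252810) - 305948 = -16018405951/63361 - 305948 = -35403577179/63361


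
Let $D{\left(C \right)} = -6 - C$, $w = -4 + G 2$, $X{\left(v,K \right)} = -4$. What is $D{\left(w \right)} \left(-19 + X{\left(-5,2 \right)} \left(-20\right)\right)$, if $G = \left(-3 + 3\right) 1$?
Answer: $-122$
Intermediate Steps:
$G = 0$ ($G = 0 \cdot 1 = 0$)
$w = -4$ ($w = -4 + 0 \cdot 2 = -4 + 0 = -4$)
$D{\left(w \right)} \left(-19 + X{\left(-5,2 \right)} \left(-20\right)\right) = \left(-6 - -4\right) \left(-19 - -80\right) = \left(-6 + 4\right) \left(-19 + 80\right) = \left(-2\right) 61 = -122$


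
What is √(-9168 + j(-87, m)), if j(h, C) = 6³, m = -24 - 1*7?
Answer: 2*I*√2238 ≈ 94.615*I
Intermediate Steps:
m = -31 (m = -24 - 7 = -31)
j(h, C) = 216
√(-9168 + j(-87, m)) = √(-9168 + 216) = √(-8952) = 2*I*√2238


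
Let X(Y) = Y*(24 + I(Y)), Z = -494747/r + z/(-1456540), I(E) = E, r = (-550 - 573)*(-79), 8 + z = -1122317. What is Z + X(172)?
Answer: 871127768637561/25843971836 ≈ 33707.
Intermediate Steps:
z = -1122325 (z = -8 - 1122317 = -1122325)
r = 88717 (r = -1123*(-79) = 88717)
Z = -124209897671/25843971836 (Z = -494747/88717 - 1122325/(-1456540) = -494747*1/88717 - 1122325*(-1/1456540) = -494747/88717 + 224465/291308 = -124209897671/25843971836 ≈ -4.8061)
X(Y) = Y*(24 + Y)
Z + X(172) = -124209897671/25843971836 + 172*(24 + 172) = -124209897671/25843971836 + 172*196 = -124209897671/25843971836 + 33712 = 871127768637561/25843971836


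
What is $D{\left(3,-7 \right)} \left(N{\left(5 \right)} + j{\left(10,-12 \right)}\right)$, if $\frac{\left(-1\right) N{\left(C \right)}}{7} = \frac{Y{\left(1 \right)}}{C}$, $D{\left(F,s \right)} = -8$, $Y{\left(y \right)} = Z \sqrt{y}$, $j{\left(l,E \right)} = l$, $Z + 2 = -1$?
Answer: $- \frac{568}{5} \approx -113.6$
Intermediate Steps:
$Z = -3$ ($Z = -2 - 1 = -3$)
$Y{\left(y \right)} = - 3 \sqrt{y}$
$N{\left(C \right)} = \frac{21}{C}$ ($N{\left(C \right)} = - 7 \frac{\left(-3\right) \sqrt{1}}{C} = - 7 \frac{\left(-3\right) 1}{C} = - 7 \left(- \frac{3}{C}\right) = \frac{21}{C}$)
$D{\left(3,-7 \right)} \left(N{\left(5 \right)} + j{\left(10,-12 \right)}\right) = - 8 \left(\frac{21}{5} + 10\right) = \left(-8\right) \frac{71}{5} = - \frac{568}{5}$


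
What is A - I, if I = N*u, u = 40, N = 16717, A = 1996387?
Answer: 1327707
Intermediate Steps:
I = 668680 (I = 16717*40 = 668680)
A - I = 1996387 - 1*668680 = 1996387 - 668680 = 1327707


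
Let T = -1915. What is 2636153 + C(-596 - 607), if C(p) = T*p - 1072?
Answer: 4938826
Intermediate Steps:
C(p) = -1072 - 1915*p (C(p) = -1915*p - 1072 = -1072 - 1915*p)
2636153 + C(-596 - 607) = 2636153 + (-1072 - 1915*(-596 - 607)) = 2636153 + (-1072 - 1915*(-1203)) = 2636153 + (-1072 + 2303745) = 2636153 + 2302673 = 4938826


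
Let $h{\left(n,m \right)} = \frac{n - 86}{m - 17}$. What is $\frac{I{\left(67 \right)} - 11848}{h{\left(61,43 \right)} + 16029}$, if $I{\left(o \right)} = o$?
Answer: $- \frac{306306}{416729} \approx -0.73502$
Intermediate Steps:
$h{\left(n,m \right)} = \frac{-86 + n}{-17 + m}$
$\frac{I{\left(67 \right)} - 11848}{h{\left(61,43 \right)} + 16029} = \frac{67 - 11848}{\frac{-86 + 61}{-17 + 43} + 16029} = - \frac{11781}{\frac{1}{26} \left(-25\right) + 16029} = - \frac{11781}{- \frac{25}{26} + 16029} = - \frac{11781}{\frac{416729}{26}} = \left(-11781\right) \frac{26}{416729} = - \frac{306306}{416729}$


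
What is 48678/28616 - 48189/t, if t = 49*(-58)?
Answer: 7741425/414932 ≈ 18.657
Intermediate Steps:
t = -2842
48678/28616 - 48189/t = 48678/28616 - 48189/(-2842) = 48678*(1/28616) - 48189*(-1/2842) = 3477/2044 + 48189/2842 = 7741425/414932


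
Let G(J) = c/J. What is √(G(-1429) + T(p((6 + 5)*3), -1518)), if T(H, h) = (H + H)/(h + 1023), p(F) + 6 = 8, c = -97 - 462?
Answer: √21298380455/235785 ≈ 0.61895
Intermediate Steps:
c = -559
p(F) = 2 (p(F) = -6 + 8 = 2)
T(H, h) = 2*H/(1023 + h) (T(H, h) = (2*H)/(1023 + h) = 2*H/(1023 + h))
G(J) = -559/J
√(G(-1429) + T(p((6 + 5)*3), -1518)) = √(-559/(-1429) + 2*2/(1023 - 1518)) = √(-559*(-1/1429) + 2*2/(-495)) = √(559/1429 + 2*2*(-1/495)) = √(559/1429 - 4/495) = √(270989/707355) = √21298380455/235785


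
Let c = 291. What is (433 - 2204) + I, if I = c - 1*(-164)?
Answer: -1316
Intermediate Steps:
I = 455 (I = 291 - 1*(-164) = 291 + 164 = 455)
(433 - 2204) + I = (433 - 2204) + 455 = -1771 + 455 = -1316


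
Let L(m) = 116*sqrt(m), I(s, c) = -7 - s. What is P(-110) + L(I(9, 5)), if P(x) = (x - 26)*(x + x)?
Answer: 29920 + 464*I ≈ 29920.0 + 464.0*I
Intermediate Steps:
P(x) = 2*x*(-26 + x) (P(x) = (-26 + x)*(2*x) = 2*x*(-26 + x))
P(-110) + L(I(9, 5)) = 2*(-110)*(-26 - 110) + 116*sqrt(-7 - 1*9) = 2*(-110)*(-136) + 116*sqrt(-7 - 9) = 29920 + 116*sqrt(-16) = 29920 + 116*(4*I) = 29920 + 464*I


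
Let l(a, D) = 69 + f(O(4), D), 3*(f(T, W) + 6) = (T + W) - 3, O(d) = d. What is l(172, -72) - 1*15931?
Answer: -47675/3 ≈ -15892.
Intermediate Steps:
f(T, W) = -7 + T/3 + W/3 (f(T, W) = -6 + ((T + W) - 3)/3 = -6 + (-3 + T + W)/3 = -6 + (-1 + T/3 + W/3) = -7 + T/3 + W/3)
l(a, D) = 190/3 + D/3 (l(a, D) = 69 + (-7 + (⅓)*4 + D/3) = 69 + (-7 + 4/3 + D/3) = 69 + (-17/3 + D/3) = 190/3 + D/3)
l(172, -72) - 1*15931 = (190/3 + (⅓)*(-72)) - 1*15931 = (190/3 - 24) - 15931 = 118/3 - 15931 = -47675/3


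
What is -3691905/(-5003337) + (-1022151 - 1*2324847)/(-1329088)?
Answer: 3608837594161/1108312527776 ≈ 3.2562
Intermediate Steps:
-3691905/(-5003337) + (-1022151 - 1*2324847)/(-1329088) = -3691905*(-1/5003337) + (-1022151 - 2324847)*(-1/1329088) = 1230635/1667779 - 3346998*(-1/1329088) = 1230635/1667779 + 1673499/664544 = 3608837594161/1108312527776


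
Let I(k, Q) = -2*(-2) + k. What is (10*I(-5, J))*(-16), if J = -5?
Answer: 160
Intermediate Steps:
I(k, Q) = 4 + k
(10*I(-5, J))*(-16) = (10*(4 - 5))*(-16) = (10*(-1))*(-16) = -10*(-16) = 160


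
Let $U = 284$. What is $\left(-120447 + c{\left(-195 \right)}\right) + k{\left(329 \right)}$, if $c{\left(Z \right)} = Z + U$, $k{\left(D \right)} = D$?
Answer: $-120029$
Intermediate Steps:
$c{\left(Z \right)} = 284 + Z$ ($c{\left(Z \right)} = Z + 284 = 284 + Z$)
$\left(-120447 + c{\left(-195 \right)}\right) + k{\left(329 \right)} = \left(-120447 + \left(284 - 195\right)\right) + 329 = \left(-120447 + 89\right) + 329 = -120358 + 329 = -120029$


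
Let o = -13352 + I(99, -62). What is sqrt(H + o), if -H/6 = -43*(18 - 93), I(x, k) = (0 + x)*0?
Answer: I*sqrt(32702) ≈ 180.84*I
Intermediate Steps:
I(x, k) = 0 (I(x, k) = x*0 = 0)
H = -19350 (H = -(-258)*(18 - 93) = -(-258)*(-75) = -6*3225 = -19350)
o = -13352 (o = -13352 + 0 = -13352)
sqrt(H + o) = sqrt(-19350 - 13352) = sqrt(-32702) = I*sqrt(32702)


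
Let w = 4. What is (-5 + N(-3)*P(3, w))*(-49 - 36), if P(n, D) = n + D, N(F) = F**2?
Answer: -4930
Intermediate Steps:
P(n, D) = D + n
(-5 + N(-3)*P(3, w))*(-49 - 36) = (-5 + (-3)**2*(4 + 3))*(-49 - 36) = (-5 + 9*7)*(-85) = (-5 + 63)*(-85) = 58*(-85) = -4930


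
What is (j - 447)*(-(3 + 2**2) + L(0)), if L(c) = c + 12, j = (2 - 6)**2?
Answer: -2155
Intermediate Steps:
j = 16 (j = (-4)**2 = 16)
L(c) = 12 + c
(j - 447)*(-(3 + 2**2) + L(0)) = (16 - 447)*(-(3 + 2**2) + (12 + 0)) = -431*(-(3 + 4) + 12) = -431*(-1*7 + 12) = -431*(-7 + 12) = -431*5 = -2155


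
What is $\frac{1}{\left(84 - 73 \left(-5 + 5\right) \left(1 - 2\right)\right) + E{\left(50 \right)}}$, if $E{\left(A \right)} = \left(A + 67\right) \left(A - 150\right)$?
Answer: $- \frac{1}{11616} \approx -8.6088 \cdot 10^{-5}$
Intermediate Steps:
$E{\left(A \right)} = \left(-150 + A\right) \left(67 + A\right)$ ($E{\left(A \right)} = \left(67 + A\right) \left(-150 + A\right) = \left(-150 + A\right) \left(67 + A\right)$)
$\frac{1}{\left(84 - 73 \left(-5 + 5\right) \left(1 - 2\right)\right) + E{\left(50 \right)}} = \frac{1}{\left(84 - 73 \left(-5 + 5\right) \left(1 - 2\right)\right) - \left(14200 - 2500\right)} = \frac{1}{\left(84 - 73 \cdot 0 \left(-1\right)\right) - 11700} = \frac{1}{\left(84 - 0\right) - 11700} = \frac{1}{\left(84 + 0\right) - 11700} = \frac{1}{84 - 11700} = \frac{1}{-11616} = - \frac{1}{11616}$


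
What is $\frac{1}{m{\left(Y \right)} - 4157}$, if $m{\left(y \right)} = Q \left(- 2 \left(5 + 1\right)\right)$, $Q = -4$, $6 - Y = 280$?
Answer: $- \frac{1}{4109} \approx -0.00024337$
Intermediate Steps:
$Y = -274$ ($Y = 6 - 280 = -274$)
$m{\left(y \right)} = 48$ ($m{\left(y \right)} = - 4 \left(- 2 \left(5 + 1\right)\right) = - 4 \left(\left(-2\right) 6\right) = \left(-4\right) \left(-12\right) = 48$)
$\frac{1}{m{\left(Y \right)} - 4157} = \frac{1}{48 - 4157} = \frac{1}{-4109} = - \frac{1}{4109}$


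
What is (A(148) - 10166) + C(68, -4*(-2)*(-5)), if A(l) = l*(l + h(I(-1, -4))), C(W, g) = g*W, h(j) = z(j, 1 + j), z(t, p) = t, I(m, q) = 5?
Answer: 9758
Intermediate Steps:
h(j) = j
C(W, g) = W*g
A(l) = l*(5 + l) (A(l) = l*(l + 5) = l*(5 + l))
(A(148) - 10166) + C(68, -4*(-2)*(-5)) = (148*(5 + 148) - 10166) + 68*(-4*(-2)*(-5)) = (148*153 - 10166) + 68*(8*(-5)) = (22644 - 10166) + 68*(-40) = 12478 - 2720 = 9758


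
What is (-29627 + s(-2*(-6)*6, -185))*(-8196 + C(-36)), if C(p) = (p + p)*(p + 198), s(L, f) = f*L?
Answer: 852927420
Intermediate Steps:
s(L, f) = L*f
C(p) = 2*p*(198 + p) (C(p) = (2*p)*(198 + p) = 2*p*(198 + p))
(-29627 + s(-2*(-6)*6, -185))*(-8196 + C(-36)) = (-29627 + (-2*(-6)*6)*(-185))*(-8196 + 2*(-36)*(198 - 36)) = (-29627 + (12*6)*(-185))*(-8196 + 2*(-36)*162) = (-29627 + 72*(-185))*(-8196 - 11664) = (-29627 - 13320)*(-19860) = -42947*(-19860) = 852927420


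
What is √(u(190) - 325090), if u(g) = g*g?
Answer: 39*I*√190 ≈ 537.58*I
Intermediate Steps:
u(g) = g²
√(u(190) - 325090) = √(190² - 325090) = √(36100 - 325090) = √(-288990) = 39*I*√190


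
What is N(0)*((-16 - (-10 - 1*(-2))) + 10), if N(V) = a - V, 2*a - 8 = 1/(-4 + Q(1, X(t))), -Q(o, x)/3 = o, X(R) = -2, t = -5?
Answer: 55/7 ≈ 7.8571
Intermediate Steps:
Q(o, x) = -3*o
a = 55/14 (a = 4 + 1/(2*(-4 - 3*1)) = 4 + 1/(2*(-4 - 3)) = 4 + (½)/(-7) = 4 + (½)*(-⅐) = 4 - 1/14 = 55/14 ≈ 3.9286)
N(V) = 55/14 - V
N(0)*((-16 - (-10 - 1*(-2))) + 10) = (55/14 - 1*0)*((-16 - (-10 - 1*(-2))) + 10) = (55/14 + 0)*((-16 - (-10 + 2)) + 10) = 55*((-16 - 1*(-8)) + 10)/14 = 55*((-16 + 8) + 10)/14 = 55*(-8 + 10)/14 = (55/14)*2 = 55/7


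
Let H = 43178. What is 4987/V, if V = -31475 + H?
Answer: 4987/11703 ≈ 0.42613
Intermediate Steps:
V = 11703 (V = -31475 + 43178 = 11703)
4987/V = 4987/11703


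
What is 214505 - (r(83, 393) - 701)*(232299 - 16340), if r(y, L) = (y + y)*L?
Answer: -13937131478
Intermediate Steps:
r(y, L) = 2*L*y (r(y, L) = (2*y)*L = 2*L*y)
214505 - (r(83, 393) - 701)*(232299 - 16340) = 214505 - (2*393*83 - 701)*(232299 - 16340) = 214505 - (65238 - 701)*215959 = 214505 - 64537*215959 = 214505 - 1*13937345983 = 214505 - 13937345983 = -13937131478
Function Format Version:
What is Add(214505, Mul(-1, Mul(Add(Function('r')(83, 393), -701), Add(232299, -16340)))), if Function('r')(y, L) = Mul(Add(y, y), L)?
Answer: -13937131478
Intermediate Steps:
Function('r')(y, L) = Mul(2, L, y) (Function('r')(y, L) = Mul(Mul(2, y), L) = Mul(2, L, y))
Add(214505, Mul(-1, Mul(Add(Function('r')(83, 393), -701), Add(232299, -16340)))) = Add(214505, Mul(-1, Mul(Add(Mul(2, 393, 83), -701), Add(232299, -16340)))) = Add(214505, Mul(-1, Mul(Add(65238, -701), 215959))) = Add(214505, Mul(-1, Mul(64537, 215959))) = Add(214505, Mul(-1, 13937345983)) = Add(214505, -13937345983) = -13937131478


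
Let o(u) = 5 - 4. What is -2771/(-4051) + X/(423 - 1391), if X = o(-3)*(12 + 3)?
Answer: 2621563/3921368 ≈ 0.66853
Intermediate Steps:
o(u) = 1
X = 15 (X = 1*(12 + 3) = 1*15 = 15)
-2771/(-4051) + X/(423 - 1391) = -2771/(-4051) + 15/(423 - 1391) = -2771*(-1/4051) + 15/(-968) = 2771/4051 + 15*(-1/968) = 2771/4051 - 15/968 = 2621563/3921368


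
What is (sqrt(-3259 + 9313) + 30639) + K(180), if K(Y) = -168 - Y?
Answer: 30291 + sqrt(6054) ≈ 30369.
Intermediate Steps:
(sqrt(-3259 + 9313) + 30639) + K(180) = (sqrt(-3259 + 9313) + 30639) + (-168 - 1*180) = (sqrt(6054) + 30639) + (-168 - 180) = (30639 + sqrt(6054)) - 348 = 30291 + sqrt(6054)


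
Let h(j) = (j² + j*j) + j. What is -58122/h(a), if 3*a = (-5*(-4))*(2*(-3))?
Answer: -29061/1580 ≈ -18.393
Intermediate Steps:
a = -40 (a = ((-5*(-4))*(2*(-3)))/3 = (20*(-6))/3 = (⅓)*(-120) = -40)
h(j) = j + 2*j² (h(j) = (j² + j²) + j = 2*j² + j = j + 2*j²)
-58122/h(a) = -58122*(-1/(40*(1 + 2*(-40)))) = -58122*(-1/(40*(1 - 80))) = -58122/((-40*(-79))) = -58122/3160 = -58122*1/3160 = -29061/1580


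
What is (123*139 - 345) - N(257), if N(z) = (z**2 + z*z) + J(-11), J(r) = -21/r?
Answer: -1268827/11 ≈ -1.1535e+5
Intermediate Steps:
N(z) = 21/11 + 2*z**2 (N(z) = (z**2 + z*z) - 21/(-11) = (z**2 + z**2) - 21*(-1/11) = 2*z**2 + 21/11 = 21/11 + 2*z**2)
(123*139 - 345) - N(257) = (123*139 - 345) - (21/11 + 2*257**2) = (17097 - 345) - (21/11 + 2*66049) = 16752 - (21/11 + 132098) = 16752 - 1*1453099/11 = 16752 - 1453099/11 = -1268827/11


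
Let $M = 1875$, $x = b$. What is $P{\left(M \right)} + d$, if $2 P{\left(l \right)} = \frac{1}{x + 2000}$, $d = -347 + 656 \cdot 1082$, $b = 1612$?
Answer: $\frac{5125030681}{7224} \approx 7.0945 \cdot 10^{5}$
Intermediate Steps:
$x = 1612$
$d = 709445$ ($d = -347 + 709792 = 709445$)
$P{\left(l \right)} = \frac{1}{7224}$ ($P{\left(l \right)} = \frac{1}{2 \left(1612 + 2000\right)} = \frac{1}{2 \cdot 3612} = \frac{1}{2} \cdot \frac{1}{3612} = \frac{1}{7224}$)
$P{\left(M \right)} + d = \frac{1}{7224} + 709445 = \frac{5125030681}{7224}$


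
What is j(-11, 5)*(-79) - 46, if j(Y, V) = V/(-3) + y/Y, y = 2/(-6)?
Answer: 916/11 ≈ 83.273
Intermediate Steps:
y = -1/3 (y = 2*(-1/6) = -1/3 ≈ -0.33333)
j(Y, V) = -V/3 - 1/(3*Y) (j(Y, V) = V/(-3) - 1/(3*Y) = V*(-1/3) - 1/(3*Y) = -V/3 - 1/(3*Y))
j(-11, 5)*(-79) - 46 = ((1/3)*(-1 - 1*5*(-11))/(-11))*(-79) - 46 = ((1/3)*(-1/11)*(-1 + 55))*(-79) - 46 = ((1/3)*(-1/11)*54)*(-79) - 46 = -18/11*(-79) - 46 = 1422/11 - 46 = 916/11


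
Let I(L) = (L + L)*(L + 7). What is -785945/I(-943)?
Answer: -785945/1765296 ≈ -0.44522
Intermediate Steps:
I(L) = 2*L*(7 + L) (I(L) = (2*L)*(7 + L) = 2*L*(7 + L))
-785945/I(-943) = -785945*(-1/(1886*(7 - 943))) = -785945/(2*(-943)*(-936)) = -785945/1765296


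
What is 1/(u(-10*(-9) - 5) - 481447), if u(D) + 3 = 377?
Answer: -1/481073 ≈ -2.0787e-6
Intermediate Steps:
u(D) = 374 (u(D) = -3 + 377 = 374)
1/(u(-10*(-9) - 5) - 481447) = 1/(374 - 481447) = 1/(-481073) = -1/481073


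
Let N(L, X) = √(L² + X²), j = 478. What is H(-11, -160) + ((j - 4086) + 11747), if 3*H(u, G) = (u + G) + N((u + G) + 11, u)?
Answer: 8082 + 17*√89/3 ≈ 8135.5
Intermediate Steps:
H(u, G) = G/3 + u/3 + √(u² + (11 + G + u)²)/3 (H(u, G) = ((u + G) + √(((u + G) + 11)² + u²))/3 = ((G + u) + √(((G + u) + 11)² + u²))/3 = ((G + u) + √((11 + G + u)² + u²))/3 = ((G + u) + √(u² + (11 + G + u)²))/3 = (G + u + √(u² + (11 + G + u)²))/3 = G/3 + u/3 + √(u² + (11 + G + u)²)/3)
H(-11, -160) + ((j - 4086) + 11747) = ((⅓)*(-160) + (⅓)*(-11) + √((-11)² + (11 - 160 - 11)²)/3) + ((478 - 4086) + 11747) = (-160/3 - 11/3 + √(121 + (-160)²)/3) + (-3608 + 11747) = (-160/3 - 11/3 + √(121 + 25600)/3) + 8139 = (-160/3 - 11/3 + √25721/3) + 8139 = (-160/3 - 11/3 + (17*√89)/3) + 8139 = (-160/3 - 11/3 + 17*√89/3) + 8139 = (-57 + 17*√89/3) + 8139 = 8082 + 17*√89/3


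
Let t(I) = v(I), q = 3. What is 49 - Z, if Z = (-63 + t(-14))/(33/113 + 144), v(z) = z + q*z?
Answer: 812392/16305 ≈ 49.825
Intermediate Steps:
v(z) = 4*z (v(z) = z + 3*z = 4*z)
t(I) = 4*I
Z = -13447/16305 (Z = (-63 + 4*(-14))/(33/113 + 144) = (-63 - 56)/(33*(1/113) + 144) = -119/(33/113 + 144) = -119/16305/113 = -119*113/16305 = -13447/16305 ≈ -0.82472)
49 - Z = 49 - 1*(-13447/16305) = 49 + 13447/16305 = 812392/16305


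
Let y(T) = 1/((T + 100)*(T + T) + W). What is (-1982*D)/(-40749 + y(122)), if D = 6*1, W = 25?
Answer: 161115789/552077639 ≈ 0.29184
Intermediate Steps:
y(T) = 1/(25 + 2*T*(100 + T)) (y(T) = 1/((T + 100)*(T + T) + 25) = 1/((100 + T)*(2*T) + 25) = 1/(2*T*(100 + T) + 25) = 1/(25 + 2*T*(100 + T)))
D = 6
(-1982*D)/(-40749 + y(122)) = (-1982*6)/(-40749 + 1/(25 + 2*122² + 200*122)) = -11892/(-40749 + 1/(25 + 2*14884 + 24400)) = -11892/(-40749 + 1/(25 + 29768 + 24400)) = -11892/(-40749 + 1/54193) = -11892/(-2208310556/54193) = -11892*(-54193/2208310556) = 161115789/552077639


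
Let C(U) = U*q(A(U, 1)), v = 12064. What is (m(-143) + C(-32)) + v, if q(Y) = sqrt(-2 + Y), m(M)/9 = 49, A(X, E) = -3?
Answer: 12505 - 32*I*sqrt(5) ≈ 12505.0 - 71.554*I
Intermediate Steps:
m(M) = 441 (m(M) = 9*49 = 441)
C(U) = I*U*sqrt(5) (C(U) = U*sqrt(-2 - 3) = U*sqrt(-5) = U*(I*sqrt(5)) = I*U*sqrt(5))
(m(-143) + C(-32)) + v = (441 + I*(-32)*sqrt(5)) + 12064 = (441 - 32*I*sqrt(5)) + 12064 = 12505 - 32*I*sqrt(5)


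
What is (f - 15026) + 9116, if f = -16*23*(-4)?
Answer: -4438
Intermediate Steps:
f = 1472 (f = -368*(-4) = 1472)
(f - 15026) + 9116 = (1472 - 15026) + 9116 = -13554 + 9116 = -4438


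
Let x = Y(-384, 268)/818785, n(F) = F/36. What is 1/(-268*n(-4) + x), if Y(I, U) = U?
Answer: 7369065/219436792 ≈ 0.033582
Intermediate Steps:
n(F) = F/36 (n(F) = F*(1/36) = F/36)
x = 268/818785 ≈ 0.00032731
1/(-268*n(-4) + x) = 1/(-67*(-4)/9 + 268/818785) = 1/(-268*(-⅑) + 268/818785) = 1/(268/9 + 268/818785) = 1/(219436792/7369065) = 7369065/219436792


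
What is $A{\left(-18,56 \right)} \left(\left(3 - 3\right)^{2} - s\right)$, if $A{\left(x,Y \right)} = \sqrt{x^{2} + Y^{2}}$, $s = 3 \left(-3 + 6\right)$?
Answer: $- 18 \sqrt{865} \approx -529.4$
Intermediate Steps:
$s = 9$ ($s = 3 \cdot 3 = 9$)
$A{\left(x,Y \right)} = \sqrt{Y^{2} + x^{2}}$
$A{\left(-18,56 \right)} \left(\left(3 - 3\right)^{2} - s\right) = \sqrt{56^{2} + \left(-18\right)^{2}} \left(\left(3 - 3\right)^{2} - 9\right) = \sqrt{3136 + 324} \left(0^{2} - 9\right) = \sqrt{3460} \left(0 - 9\right) = 2 \sqrt{865} \left(-9\right) = - 18 \sqrt{865}$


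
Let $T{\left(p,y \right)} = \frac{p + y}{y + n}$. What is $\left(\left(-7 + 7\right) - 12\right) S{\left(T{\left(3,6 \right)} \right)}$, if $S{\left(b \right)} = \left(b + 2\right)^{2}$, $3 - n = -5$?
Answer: $- \frac{4107}{49} \approx -83.816$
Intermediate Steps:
$n = 8$ ($n = 3 - -5 = 3 + 5 = 8$)
$T{\left(p,y \right)} = \frac{p + y}{8 + y}$ ($T{\left(p,y \right)} = \frac{p + y}{y + 8} = \frac{p + y}{8 + y}$)
$S{\left(b \right)} = \left(2 + b\right)^{2}$
$\left(\left(-7 + 7\right) - 12\right) S{\left(T{\left(3,6 \right)} \right)} = \left(\left(-7 + 7\right) - 12\right) \left(2 + \frac{3 + 6}{8 + 6}\right)^{2} = \left(0 - 12\right) \left(2 + \frac{1}{14} \cdot 9\right)^{2} = - 12 \left(2 + \frac{1}{14} \cdot 9\right)^{2} = - 12 \left(2 + \frac{9}{14}\right)^{2} = - 12 \left(\frac{37}{14}\right)^{2} = \left(-12\right) \frac{1369}{196} = - \frac{4107}{49}$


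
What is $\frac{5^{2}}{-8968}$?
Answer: $- \frac{25}{8968} \approx -0.0027877$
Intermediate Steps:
$\frac{5^{2}}{-8968} = 25 \left(- \frac{1}{8968}\right) = - \frac{25}{8968}$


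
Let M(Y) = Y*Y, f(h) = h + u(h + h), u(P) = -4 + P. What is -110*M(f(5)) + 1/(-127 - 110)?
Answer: -3154471/237 ≈ -13310.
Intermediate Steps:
f(h) = -4 + 3*h (f(h) = h + (-4 + (h + h)) = h + (-4 + 2*h) = -4 + 3*h)
M(Y) = Y**2
-110*M(f(5)) + 1/(-127 - 110) = -110*(-4 + 3*5)**2 + 1/(-127 - 110) = -110*(-4 + 15)**2 + 1/(-237) = -110*11**2 - 1/237 = -110*121 - 1/237 = -13310 - 1/237 = -3154471/237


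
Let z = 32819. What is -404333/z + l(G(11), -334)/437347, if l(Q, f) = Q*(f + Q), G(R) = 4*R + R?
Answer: -177337432106/14353291193 ≈ -12.355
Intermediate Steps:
G(R) = 5*R
l(Q, f) = Q*(Q + f)
-404333/z + l(G(11), -334)/437347 = -404333/32819 + ((5*11)*(5*11 - 334))/437347 = -404333*1/32819 + (55*(55 - 334))*(1/437347) = -404333/32819 + (55*(-279))*(1/437347) = -404333/32819 - 15345*1/437347 = -404333/32819 - 15345/437347 = -177337432106/14353291193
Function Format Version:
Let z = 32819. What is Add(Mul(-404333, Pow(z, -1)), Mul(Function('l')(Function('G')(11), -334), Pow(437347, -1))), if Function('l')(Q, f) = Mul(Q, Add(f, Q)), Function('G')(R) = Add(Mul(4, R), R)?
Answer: Rational(-177337432106, 14353291193) ≈ -12.355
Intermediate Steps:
Function('G')(R) = Mul(5, R)
Function('l')(Q, f) = Mul(Q, Add(Q, f))
Add(Mul(-404333, Pow(z, -1)), Mul(Function('l')(Function('G')(11), -334), Pow(437347, -1))) = Add(Mul(-404333, Pow(32819, -1)), Mul(Mul(Mul(5, 11), Add(Mul(5, 11), -334)), Pow(437347, -1))) = Add(Mul(-404333, Rational(1, 32819)), Mul(Mul(55, Add(55, -334)), Rational(1, 437347))) = Add(Rational(-404333, 32819), Mul(Mul(55, -279), Rational(1, 437347))) = Add(Rational(-404333, 32819), Mul(-15345, Rational(1, 437347))) = Add(Rational(-404333, 32819), Rational(-15345, 437347)) = Rational(-177337432106, 14353291193)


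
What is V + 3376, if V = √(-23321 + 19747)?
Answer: 3376 + I*√3574 ≈ 3376.0 + 59.783*I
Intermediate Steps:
V = I*√3574 (V = √(-3574) = I*√3574 ≈ 59.783*I)
V + 3376 = I*√3574 + 3376 = 3376 + I*√3574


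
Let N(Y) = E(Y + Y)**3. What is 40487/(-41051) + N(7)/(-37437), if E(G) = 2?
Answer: -1516040227/1536826287 ≈ -0.98647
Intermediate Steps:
N(Y) = 8 (N(Y) = 2**3 = 8)
40487/(-41051) + N(7)/(-37437) = 40487/(-41051) + 8/(-37437) = 40487*(-1/41051) + 8*(-1/37437) = -40487/41051 - 8/37437 = -1516040227/1536826287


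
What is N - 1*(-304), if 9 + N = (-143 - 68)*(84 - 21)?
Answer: -12998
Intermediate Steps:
N = -13302 (N = -9 + (-143 - 68)*(84 - 21) = -9 - 211*63 = -9 - 13293 = -13302)
N - 1*(-304) = -13302 - 1*(-304) = -13302 + 304 = -12998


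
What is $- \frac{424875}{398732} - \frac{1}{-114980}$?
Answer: $- \frac{3053233048}{2865387835} \approx -1.0656$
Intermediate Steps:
$- \frac{424875}{398732} - \frac{1}{-114980} = \left(-424875\right) \frac{1}{398732} - - \frac{1}{114980} = - \frac{424875}{398732} + \frac{1}{114980} = - \frac{3053233048}{2865387835}$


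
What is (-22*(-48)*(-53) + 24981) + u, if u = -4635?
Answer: -35622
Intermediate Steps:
(-22*(-48)*(-53) + 24981) + u = (-22*(-48)*(-53) + 24981) - 4635 = (1056*(-53) + 24981) - 4635 = (-55968 + 24981) - 4635 = -30987 - 4635 = -35622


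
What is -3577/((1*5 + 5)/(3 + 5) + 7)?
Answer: -14308/33 ≈ -433.58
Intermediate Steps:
-3577/((1*5 + 5)/(3 + 5) + 7) = -3577/((5 + 5)/8 + 7) = -3577/(10*(1/8) + 7) = -3577/(5/4 + 7) = -3577/(33/4) = (4/33)*(-3577) = -14308/33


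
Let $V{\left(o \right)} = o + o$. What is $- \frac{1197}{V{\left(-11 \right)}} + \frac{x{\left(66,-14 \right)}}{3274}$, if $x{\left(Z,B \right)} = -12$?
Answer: $\frac{1959357}{36014} \approx 54.405$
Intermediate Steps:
$V{\left(o \right)} = 2 o$
$- \frac{1197}{V{\left(-11 \right)}} + \frac{x{\left(66,-14 \right)}}{3274} = - \frac{1197}{2 \left(-11\right)} - \frac{12}{3274} = - \frac{1197}{-22} - \frac{6}{1637} = \left(-1197\right) \left(- \frac{1}{22}\right) - \frac{6}{1637} = \frac{1197}{22} - \frac{6}{1637} = \frac{1959357}{36014}$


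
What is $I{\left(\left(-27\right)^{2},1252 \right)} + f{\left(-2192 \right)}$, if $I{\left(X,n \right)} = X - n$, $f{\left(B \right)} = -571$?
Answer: $-1094$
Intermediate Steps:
$I{\left(\left(-27\right)^{2},1252 \right)} + f{\left(-2192 \right)} = \left(\left(-27\right)^{2} - 1252\right) - 571 = \left(729 - 1252\right) - 571 = -523 - 571 = -1094$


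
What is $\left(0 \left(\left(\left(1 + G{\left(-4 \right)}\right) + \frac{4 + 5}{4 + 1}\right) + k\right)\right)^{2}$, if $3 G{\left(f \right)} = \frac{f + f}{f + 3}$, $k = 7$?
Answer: $0$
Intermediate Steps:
$G{\left(f \right)} = \frac{2 f}{3 \left(3 + f\right)}$ ($G{\left(f \right)} = \frac{\left(f + f\right) \frac{1}{f + 3}}{3} = \frac{2 f \frac{1}{3 + f}}{3} = \frac{2 f}{3 \left(3 + f\right)}$)
$\left(0 \left(\left(\left(1 + G{\left(-4 \right)}\right) + \frac{4 + 5}{4 + 1}\right) + k\right)\right)^{2} = \left(0 \left(\left(\left(1 + \frac{2}{3} \left(-4\right) \frac{1}{3 - 4}\right) + \frac{4 + 5}{4 + 1}\right) + 7\right)\right)^{2} = \left(0 \left(\left(\left(1 + \frac{2}{3} \left(-4\right) \frac{1}{-1}\right) + \frac{9}{5}\right) + 7\right)\right)^{2} = \left(0 \left(\left(\left(1 + \frac{2}{3} \left(-4\right) \left(-1\right)\right) + 9 \cdot \frac{1}{5}\right) + 7\right)\right)^{2} = \left(0 \left(\left(\left(1 + \frac{8}{3}\right) + \frac{9}{5}\right) + 7\right)\right)^{2} = \left(0 \left(\left(\frac{11}{3} + \frac{9}{5}\right) + 7\right)\right)^{2} = \left(0 \left(\frac{82}{15} + 7\right)\right)^{2} = \left(0 \cdot \frac{187}{15}\right)^{2} = 0^{2} = 0$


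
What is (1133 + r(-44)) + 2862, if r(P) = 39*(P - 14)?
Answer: 1733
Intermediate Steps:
r(P) = -546 + 39*P (r(P) = 39*(-14 + P) = -546 + 39*P)
(1133 + r(-44)) + 2862 = (1133 + (-546 + 39*(-44))) + 2862 = (1133 + (-546 - 1716)) + 2862 = (1133 - 2262) + 2862 = -1129 + 2862 = 1733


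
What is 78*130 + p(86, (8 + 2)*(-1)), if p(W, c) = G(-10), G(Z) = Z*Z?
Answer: 10240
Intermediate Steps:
G(Z) = Z²
p(W, c) = 100 (p(W, c) = (-10)² = 100)
78*130 + p(86, (8 + 2)*(-1)) = 78*130 + 100 = 10140 + 100 = 10240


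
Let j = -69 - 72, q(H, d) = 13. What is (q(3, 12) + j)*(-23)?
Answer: 2944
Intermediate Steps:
j = -141
(q(3, 12) + j)*(-23) = (13 - 141)*(-23) = -128*(-23) = 2944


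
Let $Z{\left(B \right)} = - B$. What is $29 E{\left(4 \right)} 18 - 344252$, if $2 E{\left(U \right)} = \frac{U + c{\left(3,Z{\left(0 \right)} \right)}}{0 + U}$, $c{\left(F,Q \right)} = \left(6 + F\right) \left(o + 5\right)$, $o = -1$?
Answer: $-341642$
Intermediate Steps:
$c{\left(F,Q \right)} = 24 + 4 F$ ($c{\left(F,Q \right)} = \left(6 + F\right) \left(-1 + 5\right) = \left(6 + F\right) 4 = 24 + 4 F$)
$E{\left(U \right)} = \frac{36 + U}{2 U}$ ($E{\left(U \right)} = \frac{\left(U + \left(24 + 4 \cdot 3\right)\right) \frac{1}{0 + U}}{2} = \frac{\left(U + \left(24 + 12\right)\right) \frac{1}{U}}{2} = \frac{\left(U + 36\right) \frac{1}{U}}{2} = \frac{\left(36 + U\right) \frac{1}{U}}{2} = \frac{\frac{1}{U} \left(36 + U\right)}{2} = \frac{36 + U}{2 U}$)
$29 E{\left(4 \right)} 18 - 344252 = 29 \frac{36 + 4}{2 \cdot 4} \cdot 18 - 344252 = 29 \cdot \frac{1}{2} \cdot \frac{1}{4} \cdot 40 \cdot 18 - 344252 = 29 \cdot 5 \cdot 18 - 344252 = 145 \cdot 18 - 344252 = 2610 - 344252 = -341642$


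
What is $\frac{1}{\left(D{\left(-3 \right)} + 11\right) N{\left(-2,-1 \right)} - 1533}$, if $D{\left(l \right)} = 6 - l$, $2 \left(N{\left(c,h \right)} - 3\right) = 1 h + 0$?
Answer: $- \frac{1}{1483} \approx -0.00067431$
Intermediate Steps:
$N{\left(c,h \right)} = 3 + \frac{h}{2}$ ($N{\left(c,h \right)} = 3 + \frac{1 h + 0}{2} = 3 + \frac{h + 0}{2} = 3 + \frac{h}{2}$)
$\frac{1}{\left(D{\left(-3 \right)} + 11\right) N{\left(-2,-1 \right)} - 1533} = \frac{1}{\left(\left(6 - -3\right) + 11\right) \left(3 + \frac{1}{2} \left(-1\right)\right) - 1533} = \frac{1}{\left(\left(6 + 3\right) + 11\right) \left(3 - \frac{1}{2}\right) - 1533} = \frac{1}{\left(9 + 11\right) \frac{5}{2} - 1533} = \frac{1}{20 \cdot \frac{5}{2} - 1533} = \frac{1}{50 - 1533} = \frac{1}{-1483} = - \frac{1}{1483}$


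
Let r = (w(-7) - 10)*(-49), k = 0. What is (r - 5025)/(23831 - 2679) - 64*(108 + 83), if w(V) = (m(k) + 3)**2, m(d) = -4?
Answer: -32320829/2644 ≈ -12224.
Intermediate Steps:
w(V) = 1 (w(V) = (-4 + 3)**2 = (-1)**2 = 1)
r = 441 (r = (1 - 10)*(-49) = -9*(-49) = 441)
(r - 5025)/(23831 - 2679) - 64*(108 + 83) = (441 - 5025)/(23831 - 2679) - 64*(108 + 83) = -4584/21152 - 64*191 = -4584*1/21152 - 12224 = -573/2644 - 12224 = -32320829/2644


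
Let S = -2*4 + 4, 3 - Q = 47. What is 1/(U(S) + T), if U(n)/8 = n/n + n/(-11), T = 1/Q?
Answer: 44/479 ≈ 0.091858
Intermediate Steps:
Q = -44 (Q = 3 - 1*47 = 3 - 47 = -44)
T = -1/44 (T = 1/(-44) = -1/44 ≈ -0.022727)
S = -4 (S = -8 + 4 = -4)
U(n) = 8 - 8*n/11 (U(n) = 8*(n/n + n/(-11)) = 8*(1 + n*(-1/11)) = 8*(1 - n/11) = 8 - 8*n/11)
1/(U(S) + T) = 1/((8 - 8/11*(-4)) - 1/44) = 1/((8 + 32/11) - 1/44) = 1/(120/11 - 1/44) = 1/(479/44) = 44/479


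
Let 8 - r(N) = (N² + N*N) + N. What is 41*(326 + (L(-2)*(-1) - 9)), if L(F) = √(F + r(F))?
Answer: 12997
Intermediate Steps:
r(N) = 8 - N - 2*N² (r(N) = 8 - ((N² + N*N) + N) = 8 - ((N² + N²) + N) = 8 - (2*N² + N) = 8 - (N + 2*N²) = 8 + (-N - 2*N²) = 8 - N - 2*N²)
L(F) = √(8 - 2*F²) (L(F) = √(F + (8 - F - 2*F²)) = √(8 - 2*F²))
41*(326 + (L(-2)*(-1) - 9)) = 41*(326 + (√(8 - 2*(-2)²)*(-1) - 9)) = 41*(326 + (√(8 - 2*4)*(-1) - 9)) = 41*(326 + (√(8 - 8)*(-1) - 9)) = 41*(326 + (√0*(-1) - 9)) = 41*(326 + (0*(-1) - 9)) = 41*(326 + (0 - 9)) = 41*(326 - 9) = 41*317 = 12997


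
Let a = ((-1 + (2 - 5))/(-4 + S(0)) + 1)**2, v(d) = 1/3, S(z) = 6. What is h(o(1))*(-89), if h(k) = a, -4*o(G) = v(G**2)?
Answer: -89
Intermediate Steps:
v(d) = 1/3
o(G) = -1/12 (o(G) = -1/4*1/3 = -1/12)
a = 1 (a = ((-1 + (2 - 5))/(-4 + 6) + 1)**2 = ((-1 - 3)/2 + 1)**2 = (-4*1/2 + 1)**2 = (-2 + 1)**2 = (-1)**2 = 1)
h(k) = 1
h(o(1))*(-89) = 1*(-89) = -89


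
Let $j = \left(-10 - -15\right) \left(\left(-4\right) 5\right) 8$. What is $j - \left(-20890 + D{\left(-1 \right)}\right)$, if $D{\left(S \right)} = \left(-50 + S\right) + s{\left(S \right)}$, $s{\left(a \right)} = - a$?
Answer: $20140$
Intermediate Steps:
$D{\left(S \right)} = -50$ ($D{\left(S \right)} = \left(-50 + S\right) - S = -50$)
$j = -800$ ($j = \left(-10 + 15\right) \left(-20\right) 8 = 5 \left(-20\right) 8 = \left(-100\right) 8 = -800$)
$j - \left(-20890 + D{\left(-1 \right)}\right) = -800 - \left(-20890 - 50\right) = -800 - -20940 = -800 + 20940 = 20140$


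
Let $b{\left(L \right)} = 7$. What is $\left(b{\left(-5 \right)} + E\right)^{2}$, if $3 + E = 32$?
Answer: $1296$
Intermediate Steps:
$E = 29$ ($E = -3 + 32 = 29$)
$\left(b{\left(-5 \right)} + E\right)^{2} = \left(7 + 29\right)^{2} = 36^{2} = 1296$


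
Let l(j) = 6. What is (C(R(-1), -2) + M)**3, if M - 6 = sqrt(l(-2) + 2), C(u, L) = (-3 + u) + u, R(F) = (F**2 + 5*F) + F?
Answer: -511 + 310*sqrt(2) ≈ -72.594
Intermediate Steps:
R(F) = F**2 + 6*F
C(u, L) = -3 + 2*u
M = 6 + 2*sqrt(2) (M = 6 + sqrt(6 + 2) = 6 + sqrt(8) = 6 + 2*sqrt(2) ≈ 8.8284)
(C(R(-1), -2) + M)**3 = ((-3 + 2*(-(6 - 1))) + (6 + 2*sqrt(2)))**3 = ((-3 + 2*(-1*5)) + (6 + 2*sqrt(2)))**3 = ((-3 + 2*(-5)) + (6 + 2*sqrt(2)))**3 = ((-3 - 10) + (6 + 2*sqrt(2)))**3 = (-13 + (6 + 2*sqrt(2)))**3 = (-7 + 2*sqrt(2))**3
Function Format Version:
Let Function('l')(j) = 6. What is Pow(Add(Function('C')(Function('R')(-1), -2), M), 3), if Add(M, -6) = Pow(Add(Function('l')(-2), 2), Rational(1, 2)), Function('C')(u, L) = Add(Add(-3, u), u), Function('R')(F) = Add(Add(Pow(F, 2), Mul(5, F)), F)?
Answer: Add(-511, Mul(310, Pow(2, Rational(1, 2)))) ≈ -72.594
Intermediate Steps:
Function('R')(F) = Add(Pow(F, 2), Mul(6, F))
Function('C')(u, L) = Add(-3, Mul(2, u))
M = Add(6, Mul(2, Pow(2, Rational(1, 2)))) (M = Add(6, Pow(Add(6, 2), Rational(1, 2))) = Add(6, Pow(8, Rational(1, 2))) = Add(6, Mul(2, Pow(2, Rational(1, 2)))) ≈ 8.8284)
Pow(Add(Function('C')(Function('R')(-1), -2), M), 3) = Pow(Add(Add(-3, Mul(2, Mul(-1, Add(6, -1)))), Add(6, Mul(2, Pow(2, Rational(1, 2))))), 3) = Pow(Add(Add(-3, Mul(2, Mul(-1, 5))), Add(6, Mul(2, Pow(2, Rational(1, 2))))), 3) = Pow(Add(Add(-3, Mul(2, -5)), Add(6, Mul(2, Pow(2, Rational(1, 2))))), 3) = Pow(Add(Add(-3, -10), Add(6, Mul(2, Pow(2, Rational(1, 2))))), 3) = Pow(Add(-13, Add(6, Mul(2, Pow(2, Rational(1, 2))))), 3) = Pow(Add(-7, Mul(2, Pow(2, Rational(1, 2)))), 3)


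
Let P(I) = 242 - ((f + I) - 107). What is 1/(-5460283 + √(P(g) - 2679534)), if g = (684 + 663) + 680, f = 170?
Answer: -5460283/29814693121471 - I*√2681382/29814693121471 ≈ -1.8314e-7 - 5.4922e-11*I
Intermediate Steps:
g = 2027 (g = 1347 + 680 = 2027)
P(I) = 179 - I (P(I) = 242 - ((170 + I) - 107) = 242 - (63 + I) = 242 + (-63 - I) = 179 - I)
1/(-5460283 + √(P(g) - 2679534)) = 1/(-5460283 + √((179 - 1*2027) - 2679534)) = 1/(-5460283 + √((179 - 2027) - 2679534)) = 1/(-5460283 + √(-1848 - 2679534)) = 1/(-5460283 + √(-2681382)) = 1/(-5460283 + I*√2681382)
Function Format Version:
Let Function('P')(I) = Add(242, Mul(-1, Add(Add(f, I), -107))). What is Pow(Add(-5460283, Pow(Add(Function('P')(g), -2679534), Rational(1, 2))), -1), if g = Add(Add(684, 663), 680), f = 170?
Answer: Add(Rational(-5460283, 29814693121471), Mul(Rational(-1, 29814693121471), I, Pow(2681382, Rational(1, 2)))) ≈ Add(-1.8314e-7, Mul(-5.4922e-11, I))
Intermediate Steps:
g = 2027 (g = Add(1347, 680) = 2027)
Function('P')(I) = Add(179, Mul(-1, I)) (Function('P')(I) = Add(242, Mul(-1, Add(Add(170, I), -107))) = Add(242, Mul(-1, Add(63, I))) = Add(242, Add(-63, Mul(-1, I))) = Add(179, Mul(-1, I)))
Pow(Add(-5460283, Pow(Add(Function('P')(g), -2679534), Rational(1, 2))), -1) = Pow(Add(-5460283, Pow(Add(Add(179, Mul(-1, 2027)), -2679534), Rational(1, 2))), -1) = Pow(Add(-5460283, Pow(Add(Add(179, -2027), -2679534), Rational(1, 2))), -1) = Pow(Add(-5460283, Pow(Add(-1848, -2679534), Rational(1, 2))), -1) = Pow(Add(-5460283, Pow(-2681382, Rational(1, 2))), -1) = Pow(Add(-5460283, Mul(I, Pow(2681382, Rational(1, 2)))), -1)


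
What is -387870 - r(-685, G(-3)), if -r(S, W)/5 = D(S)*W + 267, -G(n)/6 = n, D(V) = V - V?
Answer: -386535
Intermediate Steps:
D(V) = 0
G(n) = -6*n
r(S, W) = -1335 (r(S, W) = -5*(0*W + 267) = -5*(0 + 267) = -5*267 = -1335)
-387870 - r(-685, G(-3)) = -387870 - 1*(-1335) = -387870 + 1335 = -386535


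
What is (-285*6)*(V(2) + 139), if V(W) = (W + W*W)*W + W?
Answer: -261630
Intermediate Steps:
V(W) = W + W*(W + W²) (V(W) = (W + W²)*W + W = W*(W + W²) + W = W + W*(W + W²))
(-285*6)*(V(2) + 139) = (-285*6)*(2*(1 + 2 + 2²) + 139) = -1710*(2*(1 + 2 + 4) + 139) = -1710*(2*7 + 139) = -1710*(14 + 139) = -1710*153 = -261630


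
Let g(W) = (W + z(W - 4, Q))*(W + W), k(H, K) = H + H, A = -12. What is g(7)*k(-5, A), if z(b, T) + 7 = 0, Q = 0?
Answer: 0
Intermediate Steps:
k(H, K) = 2*H
z(b, T) = -7 (z(b, T) = -7 + 0 = -7)
g(W) = 2*W*(-7 + W) (g(W) = (W - 7)*(W + W) = (-7 + W)*(2*W) = 2*W*(-7 + W))
g(7)*k(-5, A) = (2*7*(-7 + 7))*(2*(-5)) = (2*7*0)*(-10) = 0*(-10) = 0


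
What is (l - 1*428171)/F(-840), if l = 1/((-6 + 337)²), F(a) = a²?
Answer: -670154899/1104374880 ≈ -0.60682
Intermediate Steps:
l = 1/109561 (l = 1/(331²) = 1/109561 ≈ 9.1273e-6)
(l - 1*428171)/F(-840) = (1/109561 - 1*428171)/((-840)²) = (1/109561 - 428171)/705600 = -46910842930/109561*1/705600 = -670154899/1104374880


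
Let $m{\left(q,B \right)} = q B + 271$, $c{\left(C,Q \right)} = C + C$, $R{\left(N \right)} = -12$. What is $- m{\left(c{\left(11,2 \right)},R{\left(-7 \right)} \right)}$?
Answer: $-7$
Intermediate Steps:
$c{\left(C,Q \right)} = 2 C$
$m{\left(q,B \right)} = 271 + B q$ ($m{\left(q,B \right)} = B q + 271 = 271 + B q$)
$- m{\left(c{\left(11,2 \right)},R{\left(-7 \right)} \right)} = - (271 - 12 \cdot 2 \cdot 11) = - (271 - 264) = \left(-1\right) 7 = -7$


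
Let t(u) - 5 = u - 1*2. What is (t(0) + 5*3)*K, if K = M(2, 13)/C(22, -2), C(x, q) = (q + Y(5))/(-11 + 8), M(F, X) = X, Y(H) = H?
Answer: -234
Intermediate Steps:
t(u) = 3 + u (t(u) = 5 + (u - 1*2) = 5 + (u - 2) = 5 + (-2 + u) = 3 + u)
C(x, q) = -5/3 - q/3 (C(x, q) = (q + 5)/(-11 + 8) = (5 + q)/(-3) = (5 + q)*(-⅓) = -5/3 - q/3)
K = -13 (K = 13/(-5/3 - ⅓*(-2)) = 13/(-5/3 + ⅔) = 13/(-1) = 13*(-1) = -13)
(t(0) + 5*3)*K = ((3 + 0) + 5*3)*(-13) = (3 + 15)*(-13) = 18*(-13) = -234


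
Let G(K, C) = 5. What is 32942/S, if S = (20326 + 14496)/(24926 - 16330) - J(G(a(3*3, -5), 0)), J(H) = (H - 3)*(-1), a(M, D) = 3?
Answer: 141584716/26007 ≈ 5444.1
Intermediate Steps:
J(H) = 3 - H (J(H) = (-3 + H)*(-1) = 3 - H)
S = 26007/4298 (S = (20326 + 14496)/(24926 - 16330) - (3 - 1*5) = 34822/8596 - (3 - 5) = 34822*(1/8596) - 1*(-2) = 17411/4298 + 2 = 26007/4298 ≈ 6.0510)
32942/S = 32942/(26007/4298) = 32942*(4298/26007) = 141584716/26007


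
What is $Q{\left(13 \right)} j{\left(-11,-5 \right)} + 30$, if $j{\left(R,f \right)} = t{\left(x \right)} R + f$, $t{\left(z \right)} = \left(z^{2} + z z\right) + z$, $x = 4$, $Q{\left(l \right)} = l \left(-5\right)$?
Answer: $26095$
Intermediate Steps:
$Q{\left(l \right)} = - 5 l$
$t{\left(z \right)} = z + 2 z^{2}$ ($t{\left(z \right)} = \left(z^{2} + z^{2}\right) + z = 2 z^{2} + z = z + 2 z^{2}$)
$j{\left(R,f \right)} = f + 36 R$ ($j{\left(R,f \right)} = 4 \left(1 + 2 \cdot 4\right) R + f = 4 \left(1 + 8\right) R + f = 4 \cdot 9 R + f = 36 R + f = f + 36 R$)
$Q{\left(13 \right)} j{\left(-11,-5 \right)} + 30 = \left(-5\right) 13 \left(-5 + 36 \left(-11\right)\right) + 30 = - 65 \left(-5 - 396\right) + 30 = \left(-65\right) \left(-401\right) + 30 = 26065 + 30 = 26095$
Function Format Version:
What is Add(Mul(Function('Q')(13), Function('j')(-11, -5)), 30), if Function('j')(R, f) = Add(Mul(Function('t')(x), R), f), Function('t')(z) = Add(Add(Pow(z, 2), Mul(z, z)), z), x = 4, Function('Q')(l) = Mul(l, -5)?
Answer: 26095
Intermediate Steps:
Function('Q')(l) = Mul(-5, l)
Function('t')(z) = Add(z, Mul(2, Pow(z, 2))) (Function('t')(z) = Add(Add(Pow(z, 2), Pow(z, 2)), z) = Add(Mul(2, Pow(z, 2)), z) = Add(z, Mul(2, Pow(z, 2))))
Function('j')(R, f) = Add(f, Mul(36, R)) (Function('j')(R, f) = Add(Mul(Mul(4, Add(1, Mul(2, 4))), R), f) = Add(Mul(Mul(4, Add(1, 8)), R), f) = Add(Mul(Mul(4, 9), R), f) = Add(Mul(36, R), f) = Add(f, Mul(36, R)))
Add(Mul(Function('Q')(13), Function('j')(-11, -5)), 30) = Add(Mul(Mul(-5, 13), Add(-5, Mul(36, -11))), 30) = Add(Mul(-65, Add(-5, -396)), 30) = Add(Mul(-65, -401), 30) = Add(26065, 30) = 26095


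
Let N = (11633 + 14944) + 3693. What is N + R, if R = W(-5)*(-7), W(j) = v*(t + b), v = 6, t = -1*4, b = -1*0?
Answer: 30438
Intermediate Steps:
b = 0
t = -4
W(j) = -24 (W(j) = 6*(-4 + 0) = 6*(-4) = -24)
N = 30270 (N = 26577 + 3693 = 30270)
R = 168 (R = -24*(-7) = 168)
N + R = 30270 + 168 = 30438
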